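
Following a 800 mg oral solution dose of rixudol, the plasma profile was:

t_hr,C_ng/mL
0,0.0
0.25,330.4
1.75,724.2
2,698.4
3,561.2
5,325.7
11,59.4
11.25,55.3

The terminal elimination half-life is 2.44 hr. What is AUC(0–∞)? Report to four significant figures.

AUC = 3891 ng/mL·hr

Trapezoidal AUC_0→11.25:
  [0→0.25]: (0.0+330.4)/2 × 0.25 = 41.3
  [0.25→1.75]: (330.4+724.2)/2 × 1.5 = 790.95
  [1.75→2]: (724.2+698.4)/2 × 0.25 = 177.825
  [2→3]: (698.4+561.2)/2 × 1 = 629.8
  [3→5]: (561.2+325.7)/2 × 2 = 886.9
  [5→11]: (325.7+59.4)/2 × 6 = 1155.3
  [11→11.25]: (59.4+55.3)/2 × 0.25 = 14.3375
  Sum = 3696.4125 ng/mL·hr
k_e = ln2 / t½ = 0.693147 / 2.44 = 0.2841 hr^-1
Extrapolated tail: C_last / k_e = 55.3 / 0.2841 = 194.650
AUC_0→∞ = 3696.4125 + 194.650 = 3891.0625 ng/mL·hr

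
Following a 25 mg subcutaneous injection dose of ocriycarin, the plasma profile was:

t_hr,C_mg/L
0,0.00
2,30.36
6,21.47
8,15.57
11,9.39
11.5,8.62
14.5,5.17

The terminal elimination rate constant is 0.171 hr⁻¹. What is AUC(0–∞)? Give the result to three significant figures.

Trapezoidal AUC_0→14.5:
  [0→2]: (0.00+30.36)/2 × 2 = 30.36
  [2→6]: (30.36+21.47)/2 × 4 = 103.66
  [6→8]: (21.47+15.57)/2 × 2 = 37.04
  [8→11]: (15.57+9.39)/2 × 3 = 37.44
  [11→11.5]: (9.39+8.62)/2 × 0.5 = 4.5025
  [11.5→14.5]: (8.62+5.17)/2 × 3 = 20.685
  Sum = 233.6875 mg/L·hr
Extrapolated tail: C_last / k_e = 5.17 / 0.171 = 30.234
AUC_0→∞ = 233.6875 + 30.234 = 263.9215 mg/L·hr

AUC = 264 mg/L·hr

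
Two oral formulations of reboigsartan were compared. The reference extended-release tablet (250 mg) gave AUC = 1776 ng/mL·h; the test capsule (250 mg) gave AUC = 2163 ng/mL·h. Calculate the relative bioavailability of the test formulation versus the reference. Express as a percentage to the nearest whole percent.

F_rel = (AUC_test/D_test) / (AUC_ref/D_ref)
      = (2163/250) / (1776/250)
      = 8.652 / 7.104 = 1.2179 = 121.79%

F_rel = 122%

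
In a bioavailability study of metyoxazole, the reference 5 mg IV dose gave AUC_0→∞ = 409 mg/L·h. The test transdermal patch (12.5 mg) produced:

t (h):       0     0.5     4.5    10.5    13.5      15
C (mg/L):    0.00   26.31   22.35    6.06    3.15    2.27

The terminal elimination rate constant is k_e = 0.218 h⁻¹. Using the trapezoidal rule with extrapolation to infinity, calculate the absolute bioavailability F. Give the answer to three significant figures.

F = 0.213

Trapezoidal AUC_0→15 (transdermal patch):
  [0→0.5]: (0.00+26.31)/2 × 0.5 = 6.5775
  [0.5→4.5]: (26.31+22.35)/2 × 4 = 97.32
  [4.5→10.5]: (22.35+6.06)/2 × 6 = 85.23
  [10.5→13.5]: (6.06+3.15)/2 × 3 = 13.815
  [13.5→15]: (3.15+2.27)/2 × 1.5 = 4.065
  Sum = 207.0075 mg/L·h
Tail: C_last/k_e = 2.27/0.218 = 10.413
AUC_0→∞ (transdermal patch) = 207.0075 + 10.413 = 217.4205 mg/L·h
F = (AUC_ev/D_ev)/(AUC_iv/D_iv) = (217.4205/12.5)/(409/5) = 17.39364/81.8 = 0.2126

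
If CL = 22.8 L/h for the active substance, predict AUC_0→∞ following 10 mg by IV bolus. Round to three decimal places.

AUC = 0.439 mg/L·h

AUC_0→∞ = Dose_iv / CL
        = 10 / 22.8 = 0.438596 mg/L·h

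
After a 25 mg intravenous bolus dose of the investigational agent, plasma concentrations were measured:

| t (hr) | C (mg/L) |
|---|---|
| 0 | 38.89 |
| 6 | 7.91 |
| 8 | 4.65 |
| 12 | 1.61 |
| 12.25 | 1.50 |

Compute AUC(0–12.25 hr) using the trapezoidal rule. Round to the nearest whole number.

Trapezoidal AUC_0→12.25:
  [0→6]: (38.89+7.91)/2 × 6 = 140.4
  [6→8]: (7.91+4.65)/2 × 2 = 12.56
  [8→12]: (4.65+1.61)/2 × 4 = 12.52
  [12→12.25]: (1.61+1.50)/2 × 0.25 = 0.38875
  Sum = 165.86875 mg/L·hr

AUC = 166 mg/L·hr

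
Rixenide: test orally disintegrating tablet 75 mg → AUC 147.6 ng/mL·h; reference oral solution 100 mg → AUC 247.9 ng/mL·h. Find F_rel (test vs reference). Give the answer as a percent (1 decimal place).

F_rel = 79.4%

F_rel = (AUC_test/D_test) / (AUC_ref/D_ref)
      = (147.6/75) / (247.9/100)
      = 1.968 / 2.479 = 0.7939 = 79.39%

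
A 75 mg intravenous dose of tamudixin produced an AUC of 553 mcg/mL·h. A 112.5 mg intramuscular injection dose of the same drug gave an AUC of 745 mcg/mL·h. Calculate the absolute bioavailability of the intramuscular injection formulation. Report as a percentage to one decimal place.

F = (AUC_ev / D_ev) / (AUC_iv / D_iv)
  = (745/112.5) / (553/75)
  = 6.62222 / 7.37333 = 0.8981
  = 89.81%

F = 89.8%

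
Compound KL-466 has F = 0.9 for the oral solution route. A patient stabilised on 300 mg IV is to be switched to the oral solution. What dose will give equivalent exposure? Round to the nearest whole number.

D_oral = 333 mg

For equal systemic exposure: F × D_ev = D_iv
D_ev = D_iv / F = 300 / 0.9 = 333.333 mg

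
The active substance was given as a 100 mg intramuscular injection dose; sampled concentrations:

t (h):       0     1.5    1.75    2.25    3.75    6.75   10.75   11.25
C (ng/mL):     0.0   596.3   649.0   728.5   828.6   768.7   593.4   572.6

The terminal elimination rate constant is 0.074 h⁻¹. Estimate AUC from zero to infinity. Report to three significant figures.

Trapezoidal AUC_0→11.25:
  [0→1.5]: (0.0+596.3)/2 × 1.5 = 447.225
  [1.5→1.75]: (596.3+649.0)/2 × 0.25 = 155.6625
  [1.75→2.25]: (649.0+728.5)/2 × 0.5 = 344.375
  [2.25→3.75]: (728.5+828.6)/2 × 1.5 = 1167.825
  [3.75→6.75]: (828.6+768.7)/2 × 3 = 2395.95
  [6.75→10.75]: (768.7+593.4)/2 × 4 = 2724.2
  [10.75→11.25]: (593.4+572.6)/2 × 0.5 = 291.5
  Sum = 7526.7375 ng/mL·h
Extrapolated tail: C_last / k_e = 572.6 / 0.074 = 7737.838
AUC_0→∞ = 7526.7375 + 7737.838 = 15264.5755 ng/mL·h

AUC = 15300 ng/mL·h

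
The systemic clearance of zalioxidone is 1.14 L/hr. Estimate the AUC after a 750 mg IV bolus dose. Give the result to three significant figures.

AUC_0→∞ = Dose_iv / CL
        = 750 / 1.14 = 657.895 mg/L·hr

AUC = 658 mg/L·hr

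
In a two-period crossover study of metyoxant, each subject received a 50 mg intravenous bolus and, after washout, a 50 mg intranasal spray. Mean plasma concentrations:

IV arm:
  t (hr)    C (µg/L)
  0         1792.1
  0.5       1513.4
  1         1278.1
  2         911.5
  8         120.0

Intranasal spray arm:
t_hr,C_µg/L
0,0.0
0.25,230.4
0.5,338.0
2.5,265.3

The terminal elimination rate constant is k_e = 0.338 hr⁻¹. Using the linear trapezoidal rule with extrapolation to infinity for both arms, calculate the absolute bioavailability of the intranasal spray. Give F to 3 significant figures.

Trapezoidal AUC_0→8 (IV):
  [0→0.5]: (1792.1+1513.4)/2 × 0.5 = 826.375
  [0.5→1]: (1513.4+1278.1)/2 × 0.5 = 697.875
  [1→2]: (1278.1+911.5)/2 × 1 = 1094.8
  [2→8]: (911.5+120.0)/2 × 6 = 3094.5
  Sum = 5713.55 µg/L·hr
IV tail: 120.0/0.338 = 355.030; AUC_iv,0→∞ = 5713.55 + 355.030 = 6068.58 µg/L·hr
Trapezoidal AUC_0→2.5 (intranasal spray):
  [0→0.25]: (0.0+230.4)/2 × 0.25 = 28.8
  [0.25→0.5]: (230.4+338.0)/2 × 0.25 = 71.05
  [0.5→2.5]: (338.0+265.3)/2 × 2 = 603.3
  Sum = 703.15 µg/L·hr
intranasal spray tail: 265.3/0.338 = 784.911; AUC_ev,0→∞ = 703.15 + 784.911 = 1488.061 µg/L·hr
F = (AUC_ev/D_ev)/(AUC_iv/D_iv) = (1488.061/50)/(6068.58/50) = 29.76122/121.3716 = 0.2452

F = 0.245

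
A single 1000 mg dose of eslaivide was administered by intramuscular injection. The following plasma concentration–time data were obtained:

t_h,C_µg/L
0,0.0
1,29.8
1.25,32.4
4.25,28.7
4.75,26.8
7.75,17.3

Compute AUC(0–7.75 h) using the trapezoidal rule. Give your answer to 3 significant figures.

Trapezoidal AUC_0→7.75:
  [0→1]: (0.0+29.8)/2 × 1 = 14.9
  [1→1.25]: (29.8+32.4)/2 × 0.25 = 7.775
  [1.25→4.25]: (32.4+28.7)/2 × 3 = 91.65
  [4.25→4.75]: (28.7+26.8)/2 × 0.5 = 13.875
  [4.75→7.75]: (26.8+17.3)/2 × 3 = 66.15
  Sum = 194.35 µg/L·h

AUC = 194 µg/L·h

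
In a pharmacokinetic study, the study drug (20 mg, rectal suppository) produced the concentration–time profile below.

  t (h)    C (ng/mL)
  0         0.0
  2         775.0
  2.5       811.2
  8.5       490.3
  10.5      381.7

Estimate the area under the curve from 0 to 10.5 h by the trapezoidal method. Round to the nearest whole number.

Trapezoidal AUC_0→10.5:
  [0→2]: (0.0+775.0)/2 × 2 = 775.0
  [2→2.5]: (775.0+811.2)/2 × 0.5 = 396.55
  [2.5→8.5]: (811.2+490.3)/2 × 6 = 3904.5
  [8.5→10.5]: (490.3+381.7)/2 × 2 = 872.0
  Sum = 5948.05 ng/mL·h

AUC = 5948 ng/mL·h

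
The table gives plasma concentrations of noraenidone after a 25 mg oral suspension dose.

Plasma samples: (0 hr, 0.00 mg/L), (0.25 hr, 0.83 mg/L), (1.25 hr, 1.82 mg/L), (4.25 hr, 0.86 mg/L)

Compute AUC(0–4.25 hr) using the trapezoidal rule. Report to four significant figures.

Trapezoidal AUC_0→4.25:
  [0→0.25]: (0.00+0.83)/2 × 0.25 = 0.10375
  [0.25→1.25]: (0.83+1.82)/2 × 1 = 1.325
  [1.25→4.25]: (1.82+0.86)/2 × 3 = 4.02
  Sum = 5.44875 mg/L·hr

AUC = 5.449 mg/L·hr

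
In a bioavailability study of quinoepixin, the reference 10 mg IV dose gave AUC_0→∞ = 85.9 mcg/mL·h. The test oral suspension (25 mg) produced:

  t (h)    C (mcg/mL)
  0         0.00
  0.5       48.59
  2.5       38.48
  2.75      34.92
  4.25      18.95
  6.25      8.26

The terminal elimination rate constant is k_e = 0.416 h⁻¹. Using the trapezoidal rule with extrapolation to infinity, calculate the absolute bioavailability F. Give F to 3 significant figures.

Trapezoidal AUC_0→6.25 (oral suspension):
  [0→0.5]: (0.00+48.59)/2 × 0.5 = 12.1475
  [0.5→2.5]: (48.59+38.48)/2 × 2 = 87.07
  [2.5→2.75]: (38.48+34.92)/2 × 0.25 = 9.175
  [2.75→4.25]: (34.92+18.95)/2 × 1.5 = 40.4025
  [4.25→6.25]: (18.95+8.26)/2 × 2 = 27.21
  Sum = 176.005 mcg/mL·h
Tail: C_last/k_e = 8.26/0.416 = 19.856
AUC_0→∞ (oral suspension) = 176.005 + 19.856 = 195.861 mcg/mL·h
F = (AUC_ev/D_ev)/(AUC_iv/D_iv) = (195.861/25)/(85.9/10) = 7.83444/8.59 = 0.9120

F = 0.912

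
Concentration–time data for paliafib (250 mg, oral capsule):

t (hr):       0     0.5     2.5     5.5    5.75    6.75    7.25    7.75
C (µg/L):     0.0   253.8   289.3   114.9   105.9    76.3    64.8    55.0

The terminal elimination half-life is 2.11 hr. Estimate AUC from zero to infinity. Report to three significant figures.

Trapezoidal AUC_0→7.75:
  [0→0.5]: (0.0+253.8)/2 × 0.5 = 63.45
  [0.5→2.5]: (253.8+289.3)/2 × 2 = 543.1
  [2.5→5.5]: (289.3+114.9)/2 × 3 = 606.3
  [5.5→5.75]: (114.9+105.9)/2 × 0.25 = 27.6
  [5.75→6.75]: (105.9+76.3)/2 × 1 = 91.1
  [6.75→7.25]: (76.3+64.8)/2 × 0.5 = 35.275
  [7.25→7.75]: (64.8+55.0)/2 × 0.5 = 29.95
  Sum = 1396.775 µg/L·hr
k_e = ln2 / t½ = 0.693147 / 2.11 = 0.3285 hr^-1
Extrapolated tail: C_last / k_e = 55.0 / 0.3285 = 167.428
AUC_0→∞ = 1396.775 + 167.428 = 1564.203 µg/L·hr

AUC = 1560 µg/L·hr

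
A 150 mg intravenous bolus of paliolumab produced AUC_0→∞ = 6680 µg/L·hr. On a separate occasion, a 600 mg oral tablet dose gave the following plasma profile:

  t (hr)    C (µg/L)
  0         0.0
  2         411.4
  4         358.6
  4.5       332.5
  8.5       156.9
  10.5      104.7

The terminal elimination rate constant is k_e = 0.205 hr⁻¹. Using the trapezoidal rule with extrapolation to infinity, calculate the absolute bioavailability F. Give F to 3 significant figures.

F = 0.116

Trapezoidal AUC_0→10.5 (oral tablet):
  [0→2]: (0.0+411.4)/2 × 2 = 411.4
  [2→4]: (411.4+358.6)/2 × 2 = 770.0
  [4→4.5]: (358.6+332.5)/2 × 0.5 = 172.775
  [4.5→8.5]: (332.5+156.9)/2 × 4 = 978.8
  [8.5→10.5]: (156.9+104.7)/2 × 2 = 261.6
  Sum = 2594.575 µg/L·hr
Tail: C_last/k_e = 104.7/0.205 = 510.732
AUC_0→∞ (oral tablet) = 2594.575 + 510.732 = 3105.307 µg/L·hr
F = (AUC_ev/D_ev)/(AUC_iv/D_iv) = (3105.307/600)/(6680/150) = 5.17551/44.5333 = 0.1162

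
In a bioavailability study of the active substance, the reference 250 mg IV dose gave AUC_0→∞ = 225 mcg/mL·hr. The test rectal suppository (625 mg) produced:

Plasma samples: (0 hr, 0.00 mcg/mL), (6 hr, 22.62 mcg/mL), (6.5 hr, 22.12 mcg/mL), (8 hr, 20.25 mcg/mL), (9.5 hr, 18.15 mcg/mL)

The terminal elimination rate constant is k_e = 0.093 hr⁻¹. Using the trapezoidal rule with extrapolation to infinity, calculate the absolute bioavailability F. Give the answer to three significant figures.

Trapezoidal AUC_0→9.5 (rectal suppository):
  [0→6]: (0.00+22.62)/2 × 6 = 67.86
  [6→6.5]: (22.62+22.12)/2 × 0.5 = 11.185
  [6.5→8]: (22.12+20.25)/2 × 1.5 = 31.7775
  [8→9.5]: (20.25+18.15)/2 × 1.5 = 28.8
  Sum = 139.6225 mcg/mL·hr
Tail: C_last/k_e = 18.15/0.093 = 195.161
AUC_0→∞ (rectal suppository) = 139.6225 + 195.161 = 334.7835 mcg/mL·hr
F = (AUC_ev/D_ev)/(AUC_iv/D_iv) = (334.7835/625)/(225/250) = 0.5356536/0.9 = 0.5952

F = 0.595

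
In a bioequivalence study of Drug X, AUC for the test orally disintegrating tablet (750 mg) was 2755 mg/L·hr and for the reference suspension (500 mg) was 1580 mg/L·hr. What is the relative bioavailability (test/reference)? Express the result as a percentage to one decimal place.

F_rel = 116.2%

F_rel = (AUC_test/D_test) / (AUC_ref/D_ref)
      = (2755/750) / (1580/500)
      = 3.67333 / 3.16 = 1.1624 = 116.24%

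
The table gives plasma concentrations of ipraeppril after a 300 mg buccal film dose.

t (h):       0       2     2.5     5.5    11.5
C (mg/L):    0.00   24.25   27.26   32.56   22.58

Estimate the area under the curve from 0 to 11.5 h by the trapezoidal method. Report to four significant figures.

AUC = 292.3 mg/L·h

Trapezoidal AUC_0→11.5:
  [0→2]: (0.00+24.25)/2 × 2 = 24.25
  [2→2.5]: (24.25+27.26)/2 × 0.5 = 12.8775
  [2.5→5.5]: (27.26+32.56)/2 × 3 = 89.73
  [5.5→11.5]: (32.56+22.58)/2 × 6 = 165.42
  Sum = 292.2775 mg/L·h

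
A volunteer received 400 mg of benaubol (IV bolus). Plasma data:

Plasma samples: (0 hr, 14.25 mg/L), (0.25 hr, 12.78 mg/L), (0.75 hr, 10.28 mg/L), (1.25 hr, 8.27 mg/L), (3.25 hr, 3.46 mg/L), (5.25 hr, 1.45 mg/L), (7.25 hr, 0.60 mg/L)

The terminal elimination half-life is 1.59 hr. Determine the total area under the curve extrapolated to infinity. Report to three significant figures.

Trapezoidal AUC_0→7.25:
  [0→0.25]: (14.25+12.78)/2 × 0.25 = 3.37875
  [0.25→0.75]: (12.78+10.28)/2 × 0.5 = 5.765
  [0.75→1.25]: (10.28+8.27)/2 × 0.5 = 4.6375
  [1.25→3.25]: (8.27+3.46)/2 × 2 = 11.73
  [3.25→5.25]: (3.46+1.45)/2 × 2 = 4.91
  [5.25→7.25]: (1.45+0.60)/2 × 2 = 2.05
  Sum = 32.47125 mg/L·hr
k_e = ln2 / t½ = 0.693147 / 1.59 = 0.4359 hr^-1
Extrapolated tail: C_last / k_e = 0.60 / 0.4359 = 1.376
AUC_0→∞ = 32.47125 + 1.376 = 33.84725 mg/L·hr

AUC = 33.8 mg/L·hr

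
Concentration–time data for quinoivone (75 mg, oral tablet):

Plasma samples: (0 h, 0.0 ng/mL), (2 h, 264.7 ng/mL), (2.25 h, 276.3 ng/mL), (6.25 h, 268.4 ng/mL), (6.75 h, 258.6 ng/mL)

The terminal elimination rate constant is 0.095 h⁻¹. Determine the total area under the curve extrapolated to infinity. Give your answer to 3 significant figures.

Trapezoidal AUC_0→6.75:
  [0→2]: (0.0+264.7)/2 × 2 = 264.7
  [2→2.25]: (264.7+276.3)/2 × 0.25 = 67.625
  [2.25→6.25]: (276.3+268.4)/2 × 4 = 1089.4
  [6.25→6.75]: (268.4+258.6)/2 × 0.5 = 131.75
  Sum = 1553.475 ng/mL·h
Extrapolated tail: C_last / k_e = 258.6 / 0.095 = 2722.105
AUC_0→∞ = 1553.475 + 2722.105 = 4275.58 ng/mL·h

AUC = 4280 ng/mL·h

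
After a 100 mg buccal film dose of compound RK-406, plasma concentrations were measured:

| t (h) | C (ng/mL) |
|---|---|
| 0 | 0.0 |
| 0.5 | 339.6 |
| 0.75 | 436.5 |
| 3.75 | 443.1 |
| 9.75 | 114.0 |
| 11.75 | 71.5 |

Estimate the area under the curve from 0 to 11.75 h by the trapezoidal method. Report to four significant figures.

AUC = 3358 ng/mL·h

Trapezoidal AUC_0→11.75:
  [0→0.5]: (0.0+339.6)/2 × 0.5 = 84.9
  [0.5→0.75]: (339.6+436.5)/2 × 0.25 = 97.0125
  [0.75→3.75]: (436.5+443.1)/2 × 3 = 1319.4
  [3.75→9.75]: (443.1+114.0)/2 × 6 = 1671.3
  [9.75→11.75]: (114.0+71.5)/2 × 2 = 185.5
  Sum = 3358.1125 ng/mL·h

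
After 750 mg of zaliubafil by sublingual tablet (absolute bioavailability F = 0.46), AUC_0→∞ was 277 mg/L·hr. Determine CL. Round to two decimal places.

CL = F × Dose / AUC_0→∞
   = 0.46 × 750 / 277 = 1.24549 L/hr

CL = 1.25 L/hr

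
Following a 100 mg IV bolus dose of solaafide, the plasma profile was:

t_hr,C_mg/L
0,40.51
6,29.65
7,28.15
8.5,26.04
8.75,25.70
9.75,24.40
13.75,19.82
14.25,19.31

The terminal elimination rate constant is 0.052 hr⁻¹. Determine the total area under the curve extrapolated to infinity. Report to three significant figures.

AUC = 781 mg/L·hr

Trapezoidal AUC_0→14.25:
  [0→6]: (40.51+29.65)/2 × 6 = 210.48
  [6→7]: (29.65+28.15)/2 × 1 = 28.9
  [7→8.5]: (28.15+26.04)/2 × 1.5 = 40.6425
  [8.5→8.75]: (26.04+25.70)/2 × 0.25 = 6.4675
  [8.75→9.75]: (25.70+24.40)/2 × 1 = 25.05
  [9.75→13.75]: (24.40+19.82)/2 × 4 = 88.44
  [13.75→14.25]: (19.82+19.31)/2 × 0.5 = 9.7825
  Sum = 409.7625 mg/L·hr
Extrapolated tail: C_last / k_e = 19.31 / 0.052 = 371.346
AUC_0→∞ = 409.7625 + 371.346 = 781.1085 mg/L·hr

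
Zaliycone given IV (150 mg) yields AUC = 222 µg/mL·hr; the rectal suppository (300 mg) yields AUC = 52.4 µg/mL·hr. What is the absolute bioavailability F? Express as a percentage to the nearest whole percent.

F = (AUC_ev / D_ev) / (AUC_iv / D_iv)
  = (52.4/300) / (222/150)
  = 0.174667 / 1.48 = 0.1180
  = 11.80%

F = 12%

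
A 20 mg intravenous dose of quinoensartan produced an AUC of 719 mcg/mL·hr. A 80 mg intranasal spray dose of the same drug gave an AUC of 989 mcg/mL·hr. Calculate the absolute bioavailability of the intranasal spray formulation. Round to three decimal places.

F = (AUC_ev / D_ev) / (AUC_iv / D_iv)
  = (989/80) / (719/20)
  = 12.3625 / 35.95 = 0.3439

F = 0.344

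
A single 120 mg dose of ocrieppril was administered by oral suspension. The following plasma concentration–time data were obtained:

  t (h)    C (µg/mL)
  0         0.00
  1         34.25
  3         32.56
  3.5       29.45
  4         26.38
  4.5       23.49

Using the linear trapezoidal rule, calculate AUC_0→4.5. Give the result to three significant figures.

AUC = 126 µg/mL·h

Trapezoidal AUC_0→4.5:
  [0→1]: (0.00+34.25)/2 × 1 = 17.125
  [1→3]: (34.25+32.56)/2 × 2 = 66.81
  [3→3.5]: (32.56+29.45)/2 × 0.5 = 15.5025
  [3.5→4]: (29.45+26.38)/2 × 0.5 = 13.9575
  [4→4.5]: (26.38+23.49)/2 × 0.5 = 12.4675
  Sum = 125.8625 µg/mL·h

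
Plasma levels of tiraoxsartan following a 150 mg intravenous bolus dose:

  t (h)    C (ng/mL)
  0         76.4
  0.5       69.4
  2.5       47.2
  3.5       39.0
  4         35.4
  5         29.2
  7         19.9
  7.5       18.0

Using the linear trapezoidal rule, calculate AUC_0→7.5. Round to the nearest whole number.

Trapezoidal AUC_0→7.5:
  [0→0.5]: (76.4+69.4)/2 × 0.5 = 36.45
  [0.5→2.5]: (69.4+47.2)/2 × 2 = 116.6
  [2.5→3.5]: (47.2+39.0)/2 × 1 = 43.1
  [3.5→4]: (39.0+35.4)/2 × 0.5 = 18.6
  [4→5]: (35.4+29.2)/2 × 1 = 32.3
  [5→7]: (29.2+19.9)/2 × 2 = 49.1
  [7→7.5]: (19.9+18.0)/2 × 0.5 = 9.475
  Sum = 305.625 ng/mL·h

AUC = 306 ng/mL·h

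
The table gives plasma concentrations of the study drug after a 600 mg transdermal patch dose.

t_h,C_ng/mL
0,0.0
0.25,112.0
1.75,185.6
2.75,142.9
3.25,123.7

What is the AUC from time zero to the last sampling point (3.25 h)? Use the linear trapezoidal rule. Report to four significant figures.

AUC = 468.1 ng/mL·h

Trapezoidal AUC_0→3.25:
  [0→0.25]: (0.0+112.0)/2 × 0.25 = 14.0
  [0.25→1.75]: (112.0+185.6)/2 × 1.5 = 223.2
  [1.75→2.75]: (185.6+142.9)/2 × 1 = 164.25
  [2.75→3.25]: (142.9+123.7)/2 × 0.5 = 66.65
  Sum = 468.1 ng/mL·h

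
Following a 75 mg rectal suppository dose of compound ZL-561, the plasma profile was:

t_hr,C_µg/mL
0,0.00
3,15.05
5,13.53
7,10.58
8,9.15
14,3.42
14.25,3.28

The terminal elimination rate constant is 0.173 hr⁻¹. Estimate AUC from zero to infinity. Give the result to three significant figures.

AUC = 143 µg/mL·hr

Trapezoidal AUC_0→14.25:
  [0→3]: (0.00+15.05)/2 × 3 = 22.575
  [3→5]: (15.05+13.53)/2 × 2 = 28.58
  [5→7]: (13.53+10.58)/2 × 2 = 24.11
  [7→8]: (10.58+9.15)/2 × 1 = 9.865
  [8→14]: (9.15+3.42)/2 × 6 = 37.71
  [14→14.25]: (3.42+3.28)/2 × 0.25 = 0.8375
  Sum = 123.6775 µg/mL·hr
Extrapolated tail: C_last / k_e = 3.28 / 0.173 = 18.960
AUC_0→∞ = 123.6775 + 18.960 = 142.6375 µg/mL·hr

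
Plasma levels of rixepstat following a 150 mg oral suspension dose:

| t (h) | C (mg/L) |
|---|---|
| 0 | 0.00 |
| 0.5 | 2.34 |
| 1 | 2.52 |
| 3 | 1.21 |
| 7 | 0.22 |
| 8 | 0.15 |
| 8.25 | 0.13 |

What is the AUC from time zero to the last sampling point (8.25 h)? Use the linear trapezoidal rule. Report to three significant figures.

AUC = 8.61 mg/L·h

Trapezoidal AUC_0→8.25:
  [0→0.5]: (0.00+2.34)/2 × 0.5 = 0.585
  [0.5→1]: (2.34+2.52)/2 × 0.5 = 1.215
  [1→3]: (2.52+1.21)/2 × 2 = 3.73
  [3→7]: (1.21+0.22)/2 × 4 = 2.86
  [7→8]: (0.22+0.15)/2 × 1 = 0.185
  [8→8.25]: (0.15+0.13)/2 × 0.25 = 0.035
  Sum = 8.61 mg/L·h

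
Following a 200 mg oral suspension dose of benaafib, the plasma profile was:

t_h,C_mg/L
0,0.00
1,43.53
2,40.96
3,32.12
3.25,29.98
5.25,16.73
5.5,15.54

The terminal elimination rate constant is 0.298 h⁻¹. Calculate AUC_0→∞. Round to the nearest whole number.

AUC = 211 mg/L·h

Trapezoidal AUC_0→5.5:
  [0→1]: (0.00+43.53)/2 × 1 = 21.765
  [1→2]: (43.53+40.96)/2 × 1 = 42.245
  [2→3]: (40.96+32.12)/2 × 1 = 36.54
  [3→3.25]: (32.12+29.98)/2 × 0.25 = 7.7625
  [3.25→5.25]: (29.98+16.73)/2 × 2 = 46.71
  [5.25→5.5]: (16.73+15.54)/2 × 0.25 = 4.03375
  Sum = 159.05625 mg/L·h
Extrapolated tail: C_last / k_e = 15.54 / 0.298 = 52.148
AUC_0→∞ = 159.05625 + 52.148 = 211.20425 mg/L·h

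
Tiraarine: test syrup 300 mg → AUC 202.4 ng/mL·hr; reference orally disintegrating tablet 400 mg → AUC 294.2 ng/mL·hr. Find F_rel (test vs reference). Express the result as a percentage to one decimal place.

F_rel = 91.7%

F_rel = (AUC_test/D_test) / (AUC_ref/D_ref)
      = (202.4/300) / (294.2/400)
      = 0.674667 / 0.7355 = 0.9173 = 91.73%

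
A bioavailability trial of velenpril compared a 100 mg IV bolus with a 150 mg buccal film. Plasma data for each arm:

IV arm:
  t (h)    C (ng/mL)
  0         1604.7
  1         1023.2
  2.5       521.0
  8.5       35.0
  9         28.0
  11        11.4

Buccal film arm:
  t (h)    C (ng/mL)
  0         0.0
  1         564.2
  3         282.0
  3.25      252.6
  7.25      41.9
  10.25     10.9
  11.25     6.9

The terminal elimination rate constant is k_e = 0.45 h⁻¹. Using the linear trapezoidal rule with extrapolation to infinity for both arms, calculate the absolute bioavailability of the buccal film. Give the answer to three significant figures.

F = 0.298

Trapezoidal AUC_0→11 (IV):
  [0→1]: (1604.7+1023.2)/2 × 1 = 1313.95
  [1→2.5]: (1023.2+521.0)/2 × 1.5 = 1158.15
  [2.5→8.5]: (521.0+35.0)/2 × 6 = 1668.0
  [8.5→9]: (35.0+28.0)/2 × 0.5 = 15.75
  [9→11]: (28.0+11.4)/2 × 2 = 39.4
  Sum = 4195.25 ng/mL·h
IV tail: 11.4/0.45 = 25.333; AUC_iv,0→∞ = 4195.25 + 25.333 = 4220.583 ng/mL·h
Trapezoidal AUC_0→11.25 (buccal film):
  [0→1]: (0.0+564.2)/2 × 1 = 282.1
  [1→3]: (564.2+282.0)/2 × 2 = 846.2
  [3→3.25]: (282.0+252.6)/2 × 0.25 = 66.825
  [3.25→7.25]: (252.6+41.9)/2 × 4 = 589.0
  [7.25→10.25]: (41.9+10.9)/2 × 3 = 79.2
  [10.25→11.25]: (10.9+6.9)/2 × 1 = 8.9
  Sum = 1872.225 ng/mL·h
buccal film tail: 6.9/0.45 = 15.333; AUC_ev,0→∞ = 1872.225 + 15.333 = 1887.558 ng/mL·h
F = (AUC_ev/D_ev)/(AUC_iv/D_iv) = (1887.558/150)/(4220.583/100) = 12.58372/42.20583 = 0.2982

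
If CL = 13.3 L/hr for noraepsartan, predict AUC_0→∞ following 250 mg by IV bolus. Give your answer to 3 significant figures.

AUC = 18.8 mg/L·hr

AUC_0→∞ = Dose_iv / CL
        = 250 / 13.3 = 18.797 mg/L·hr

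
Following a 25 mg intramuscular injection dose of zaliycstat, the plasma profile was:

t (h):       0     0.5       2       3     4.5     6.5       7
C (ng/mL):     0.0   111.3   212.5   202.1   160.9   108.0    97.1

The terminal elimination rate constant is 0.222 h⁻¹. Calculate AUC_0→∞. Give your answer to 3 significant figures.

AUC = 1510 ng/mL·h

Trapezoidal AUC_0→7:
  [0→0.5]: (0.0+111.3)/2 × 0.5 = 27.825
  [0.5→2]: (111.3+212.5)/2 × 1.5 = 242.85
  [2→3]: (212.5+202.1)/2 × 1 = 207.3
  [3→4.5]: (202.1+160.9)/2 × 1.5 = 272.25
  [4.5→6.5]: (160.9+108.0)/2 × 2 = 268.9
  [6.5→7]: (108.0+97.1)/2 × 0.5 = 51.275
  Sum = 1070.4 ng/mL·h
Extrapolated tail: C_last / k_e = 97.1 / 0.222 = 437.387
AUC_0→∞ = 1070.4 + 437.387 = 1507.787 ng/mL·h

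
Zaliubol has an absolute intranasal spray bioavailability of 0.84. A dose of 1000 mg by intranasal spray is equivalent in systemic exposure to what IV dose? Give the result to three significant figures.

Systemic exposure from an extravascular dose = F × D_ev, so the equivalent IV dose is F × D_ev.
D_iv = F × D_ev = 0.84 × 1000 = 840 mg

D_iv = 840 mg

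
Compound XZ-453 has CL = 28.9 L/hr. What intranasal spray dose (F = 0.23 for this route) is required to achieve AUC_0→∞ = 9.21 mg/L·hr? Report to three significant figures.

Dose = CL × AUC_0→∞ / F
     = 28.9 × 9.21 / 0.23 = 1157.26 mg

Dose = 1160 mg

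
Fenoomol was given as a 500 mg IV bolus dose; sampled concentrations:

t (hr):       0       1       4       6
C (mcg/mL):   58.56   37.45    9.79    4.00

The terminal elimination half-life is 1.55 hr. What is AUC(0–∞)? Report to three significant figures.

Trapezoidal AUC_0→6:
  [0→1]: (58.56+37.45)/2 × 1 = 48.005
  [1→4]: (37.45+9.79)/2 × 3 = 70.86
  [4→6]: (9.79+4.00)/2 × 2 = 13.79
  Sum = 132.655 mcg/mL·hr
k_e = ln2 / t½ = 0.693147 / 1.55 = 0.4472 hr^-1
Extrapolated tail: C_last / k_e = 4.00 / 0.4472 = 8.945
AUC_0→∞ = 132.655 + 8.945 = 141.6 mcg/mL·hr

AUC = 142 mcg/mL·hr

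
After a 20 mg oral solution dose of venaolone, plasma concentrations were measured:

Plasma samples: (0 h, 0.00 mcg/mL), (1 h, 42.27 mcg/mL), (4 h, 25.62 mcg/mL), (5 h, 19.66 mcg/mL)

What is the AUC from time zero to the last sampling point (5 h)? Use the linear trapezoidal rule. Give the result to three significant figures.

AUC = 146 mcg/mL·h

Trapezoidal AUC_0→5:
  [0→1]: (0.00+42.27)/2 × 1 = 21.135
  [1→4]: (42.27+25.62)/2 × 3 = 101.835
  [4→5]: (25.62+19.66)/2 × 1 = 22.64
  Sum = 145.61 mcg/mL·h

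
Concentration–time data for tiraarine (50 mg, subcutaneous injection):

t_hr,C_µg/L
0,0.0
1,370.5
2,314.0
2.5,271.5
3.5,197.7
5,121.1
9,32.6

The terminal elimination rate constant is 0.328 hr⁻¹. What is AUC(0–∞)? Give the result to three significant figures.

AUC = 1550 µg/L·hr

Trapezoidal AUC_0→9:
  [0→1]: (0.0+370.5)/2 × 1 = 185.25
  [1→2]: (370.5+314.0)/2 × 1 = 342.25
  [2→2.5]: (314.0+271.5)/2 × 0.5 = 146.375
  [2.5→3.5]: (271.5+197.7)/2 × 1 = 234.6
  [3.5→5]: (197.7+121.1)/2 × 1.5 = 239.1
  [5→9]: (121.1+32.6)/2 × 4 = 307.4
  Sum = 1454.975 µg/L·hr
Extrapolated tail: C_last / k_e = 32.6 / 0.328 = 99.390
AUC_0→∞ = 1454.975 + 99.390 = 1554.365 µg/L·hr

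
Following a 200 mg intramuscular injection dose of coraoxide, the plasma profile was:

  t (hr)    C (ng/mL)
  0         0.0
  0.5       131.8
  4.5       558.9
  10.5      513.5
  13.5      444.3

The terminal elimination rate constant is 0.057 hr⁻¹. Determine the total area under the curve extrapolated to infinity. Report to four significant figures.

Trapezoidal AUC_0→13.5:
  [0→0.5]: (0.0+131.8)/2 × 0.5 = 32.95
  [0.5→4.5]: (131.8+558.9)/2 × 4 = 1381.4
  [4.5→10.5]: (558.9+513.5)/2 × 6 = 3217.2
  [10.5→13.5]: (513.5+444.3)/2 × 3 = 1436.7
  Sum = 6068.25 ng/mL·hr
Extrapolated tail: C_last / k_e = 444.3 / 0.057 = 7794.737
AUC_0→∞ = 6068.25 + 7794.737 = 13862.987 ng/mL·hr

AUC = 13860 ng/mL·hr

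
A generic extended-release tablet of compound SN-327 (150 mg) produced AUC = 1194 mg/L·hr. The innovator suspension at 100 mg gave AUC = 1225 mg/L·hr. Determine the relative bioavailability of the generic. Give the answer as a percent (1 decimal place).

F_rel = (AUC_test/D_test) / (AUC_ref/D_ref)
      = (1194/150) / (1225/100)
      = 7.96 / 12.25 = 0.6498 = 64.98%

F_rel = 65.0%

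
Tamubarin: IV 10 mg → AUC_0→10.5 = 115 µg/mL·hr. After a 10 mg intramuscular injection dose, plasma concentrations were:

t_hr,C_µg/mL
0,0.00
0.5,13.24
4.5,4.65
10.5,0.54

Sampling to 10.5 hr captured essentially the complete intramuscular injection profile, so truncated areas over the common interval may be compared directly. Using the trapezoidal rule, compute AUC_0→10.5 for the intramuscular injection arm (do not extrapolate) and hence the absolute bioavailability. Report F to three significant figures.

F = 0.475

Trapezoidal AUC_0→10.5 (intramuscular injection):
  [0→0.5]: (0.00+13.24)/2 × 0.5 = 3.31
  [0.5→4.5]: (13.24+4.65)/2 × 4 = 35.78
  [4.5→10.5]: (4.65+0.54)/2 × 6 = 15.57
  Sum = 54.66 µg/mL·hr
F = (AUC_ev/D_ev)/(AUC_iv/D_iv) = (54.66/10)/(115/10) = 5.466/11.5 = 0.4753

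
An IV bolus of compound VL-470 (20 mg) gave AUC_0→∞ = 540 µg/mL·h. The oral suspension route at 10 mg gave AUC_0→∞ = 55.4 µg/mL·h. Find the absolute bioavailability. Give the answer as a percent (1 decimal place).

F = 20.5%

F = (AUC_ev / D_ev) / (AUC_iv / D_iv)
  = (55.4/10) / (540/20)
  = 5.54 / 27 = 0.2052
  = 20.52%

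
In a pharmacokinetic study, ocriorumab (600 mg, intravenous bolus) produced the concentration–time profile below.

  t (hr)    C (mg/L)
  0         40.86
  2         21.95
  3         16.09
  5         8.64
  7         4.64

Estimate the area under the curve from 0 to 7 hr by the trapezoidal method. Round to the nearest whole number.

Trapezoidal AUC_0→7:
  [0→2]: (40.86+21.95)/2 × 2 = 62.81
  [2→3]: (21.95+16.09)/2 × 1 = 19.02
  [3→5]: (16.09+8.64)/2 × 2 = 24.73
  [5→7]: (8.64+4.64)/2 × 2 = 13.28
  Sum = 119.84 mg/L·hr

AUC = 120 mg/L·hr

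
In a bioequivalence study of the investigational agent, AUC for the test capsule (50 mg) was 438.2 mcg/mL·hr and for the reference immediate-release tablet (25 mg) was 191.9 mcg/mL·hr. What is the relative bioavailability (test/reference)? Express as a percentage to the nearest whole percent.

F_rel = 114%

F_rel = (AUC_test/D_test) / (AUC_ref/D_ref)
      = (438.2/50) / (191.9/25)
      = 8.764 / 7.676 = 1.1417 = 114.17%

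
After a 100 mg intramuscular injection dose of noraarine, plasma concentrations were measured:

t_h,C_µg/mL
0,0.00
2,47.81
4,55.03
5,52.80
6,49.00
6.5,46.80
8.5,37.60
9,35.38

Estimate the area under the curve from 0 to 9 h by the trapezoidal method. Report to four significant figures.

AUC = 382.1 µg/mL·h

Trapezoidal AUC_0→9:
  [0→2]: (0.00+47.81)/2 × 2 = 47.81
  [2→4]: (47.81+55.03)/2 × 2 = 102.84
  [4→5]: (55.03+52.80)/2 × 1 = 53.915
  [5→6]: (52.80+49.00)/2 × 1 = 50.9
  [6→6.5]: (49.00+46.80)/2 × 0.5 = 23.95
  [6.5→8.5]: (46.80+37.60)/2 × 2 = 84.4
  [8.5→9]: (37.60+35.38)/2 × 0.5 = 18.245
  Sum = 382.06 µg/mL·h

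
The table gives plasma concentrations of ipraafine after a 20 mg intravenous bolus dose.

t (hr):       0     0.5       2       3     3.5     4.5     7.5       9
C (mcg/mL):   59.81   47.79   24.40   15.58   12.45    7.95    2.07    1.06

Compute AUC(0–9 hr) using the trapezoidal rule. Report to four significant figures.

AUC = 135.6 mcg/mL·hr

Trapezoidal AUC_0→9:
  [0→0.5]: (59.81+47.79)/2 × 0.5 = 26.9
  [0.5→2]: (47.79+24.40)/2 × 1.5 = 54.1425
  [2→3]: (24.40+15.58)/2 × 1 = 19.99
  [3→3.5]: (15.58+12.45)/2 × 0.5 = 7.0075
  [3.5→4.5]: (12.45+7.95)/2 × 1 = 10.2
  [4.5→7.5]: (7.95+2.07)/2 × 3 = 15.03
  [7.5→9]: (2.07+1.06)/2 × 1.5 = 2.3475
  Sum = 135.6175 mcg/mL·hr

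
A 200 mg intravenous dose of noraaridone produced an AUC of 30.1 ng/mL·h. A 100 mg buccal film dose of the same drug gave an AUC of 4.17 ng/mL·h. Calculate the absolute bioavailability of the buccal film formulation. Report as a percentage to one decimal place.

F = (AUC_ev / D_ev) / (AUC_iv / D_iv)
  = (4.17/100) / (30.1/200)
  = 0.0417 / 0.1505 = 0.2771
  = 27.71%

F = 27.7%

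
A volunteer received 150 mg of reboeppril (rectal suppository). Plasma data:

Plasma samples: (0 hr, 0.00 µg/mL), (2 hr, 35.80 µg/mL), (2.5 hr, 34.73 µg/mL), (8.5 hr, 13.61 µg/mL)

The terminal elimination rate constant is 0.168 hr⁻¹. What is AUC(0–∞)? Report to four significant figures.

Trapezoidal AUC_0→8.5:
  [0→2]: (0.00+35.80)/2 × 2 = 35.8
  [2→2.5]: (35.80+34.73)/2 × 0.5 = 17.6325
  [2.5→8.5]: (34.73+13.61)/2 × 6 = 145.02
  Sum = 198.4525 µg/mL·hr
Extrapolated tail: C_last / k_e = 13.61 / 0.168 = 81.012
AUC_0→∞ = 198.4525 + 81.012 = 279.4645 µg/mL·hr

AUC = 279.5 µg/mL·hr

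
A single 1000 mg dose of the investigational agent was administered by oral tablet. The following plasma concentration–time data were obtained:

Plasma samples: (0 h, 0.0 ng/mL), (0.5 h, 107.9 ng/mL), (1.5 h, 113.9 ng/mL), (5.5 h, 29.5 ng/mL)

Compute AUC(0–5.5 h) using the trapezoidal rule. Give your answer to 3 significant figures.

AUC = 425 ng/mL·h

Trapezoidal AUC_0→5.5:
  [0→0.5]: (0.0+107.9)/2 × 0.5 = 26.975
  [0.5→1.5]: (107.9+113.9)/2 × 1 = 110.9
  [1.5→5.5]: (113.9+29.5)/2 × 4 = 286.8
  Sum = 424.675 ng/mL·h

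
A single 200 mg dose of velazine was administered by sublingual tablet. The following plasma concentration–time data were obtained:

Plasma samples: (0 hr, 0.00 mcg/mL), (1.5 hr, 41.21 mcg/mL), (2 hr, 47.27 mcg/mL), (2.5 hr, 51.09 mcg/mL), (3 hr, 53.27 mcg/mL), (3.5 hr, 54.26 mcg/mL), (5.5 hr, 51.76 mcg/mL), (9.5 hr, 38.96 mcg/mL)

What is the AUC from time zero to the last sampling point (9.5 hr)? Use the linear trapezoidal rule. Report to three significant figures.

AUC = 418 mcg/mL·hr

Trapezoidal AUC_0→9.5:
  [0→1.5]: (0.00+41.21)/2 × 1.5 = 30.9075
  [1.5→2]: (41.21+47.27)/2 × 0.5 = 22.12
  [2→2.5]: (47.27+51.09)/2 × 0.5 = 24.59
  [2.5→3]: (51.09+53.27)/2 × 0.5 = 26.09
  [3→3.5]: (53.27+54.26)/2 × 0.5 = 26.8825
  [3.5→5.5]: (54.26+51.76)/2 × 2 = 106.02
  [5.5→9.5]: (51.76+38.96)/2 × 4 = 181.44
  Sum = 418.05 mcg/mL·hr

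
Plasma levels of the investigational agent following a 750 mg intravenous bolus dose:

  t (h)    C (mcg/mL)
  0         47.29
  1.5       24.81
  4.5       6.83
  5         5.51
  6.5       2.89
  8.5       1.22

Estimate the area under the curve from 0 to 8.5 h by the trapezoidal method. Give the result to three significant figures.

AUC = 115 mcg/mL·h

Trapezoidal AUC_0→8.5:
  [0→1.5]: (47.29+24.81)/2 × 1.5 = 54.075
  [1.5→4.5]: (24.81+6.83)/2 × 3 = 47.46
  [4.5→5]: (6.83+5.51)/2 × 0.5 = 3.085
  [5→6.5]: (5.51+2.89)/2 × 1.5 = 6.3
  [6.5→8.5]: (2.89+1.22)/2 × 2 = 4.11
  Sum = 115.03 mcg/mL·h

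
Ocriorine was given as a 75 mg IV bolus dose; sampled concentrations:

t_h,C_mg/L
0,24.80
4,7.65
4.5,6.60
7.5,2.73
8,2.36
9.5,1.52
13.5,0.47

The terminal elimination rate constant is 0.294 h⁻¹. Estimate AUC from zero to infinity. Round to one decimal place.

AUC = 92.2 mg/L·h

Trapezoidal AUC_0→13.5:
  [0→4]: (24.80+7.65)/2 × 4 = 64.9
  [4→4.5]: (7.65+6.60)/2 × 0.5 = 3.5625
  [4.5→7.5]: (6.60+2.73)/2 × 3 = 13.995
  [7.5→8]: (2.73+2.36)/2 × 0.5 = 1.2725
  [8→9.5]: (2.36+1.52)/2 × 1.5 = 2.91
  [9.5→13.5]: (1.52+0.47)/2 × 4 = 3.98
  Sum = 90.62 mg/L·h
Extrapolated tail: C_last / k_e = 0.47 / 0.294 = 1.599
AUC_0→∞ = 90.62 + 1.599 = 92.219 mg/L·h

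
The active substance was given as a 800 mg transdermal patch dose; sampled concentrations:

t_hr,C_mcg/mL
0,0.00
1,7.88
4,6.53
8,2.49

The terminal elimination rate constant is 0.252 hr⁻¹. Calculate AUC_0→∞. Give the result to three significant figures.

Trapezoidal AUC_0→8:
  [0→1]: (0.00+7.88)/2 × 1 = 3.94
  [1→4]: (7.88+6.53)/2 × 3 = 21.615
  [4→8]: (6.53+2.49)/2 × 4 = 18.04
  Sum = 43.595 mcg/mL·hr
Extrapolated tail: C_last / k_e = 2.49 / 0.252 = 9.881
AUC_0→∞ = 43.595 + 9.881 = 53.476 mcg/mL·hr

AUC = 53.5 mcg/mL·hr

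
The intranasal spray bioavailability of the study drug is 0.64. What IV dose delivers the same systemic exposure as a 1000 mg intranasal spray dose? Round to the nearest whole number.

Systemic exposure from an extravascular dose = F × D_ev, so the equivalent IV dose is F × D_ev.
D_iv = F × D_ev = 0.64 × 1000 = 640 mg

D_iv = 640 mg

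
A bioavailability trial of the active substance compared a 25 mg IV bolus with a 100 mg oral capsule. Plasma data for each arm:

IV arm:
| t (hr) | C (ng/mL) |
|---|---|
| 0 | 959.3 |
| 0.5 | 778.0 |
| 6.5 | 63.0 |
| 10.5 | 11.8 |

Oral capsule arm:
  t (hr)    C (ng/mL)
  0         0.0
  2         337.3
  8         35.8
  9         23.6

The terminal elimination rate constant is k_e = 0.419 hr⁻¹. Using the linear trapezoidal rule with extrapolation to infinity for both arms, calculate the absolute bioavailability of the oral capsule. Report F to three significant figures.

Trapezoidal AUC_0→10.5 (IV):
  [0→0.5]: (959.3+778.0)/2 × 0.5 = 434.325
  [0.5→6.5]: (778.0+63.0)/2 × 6 = 2523.0
  [6.5→10.5]: (63.0+11.8)/2 × 4 = 149.6
  Sum = 3106.925 ng/mL·hr
IV tail: 11.8/0.419 = 28.162; AUC_iv,0→∞ = 3106.925 + 28.162 = 3135.087 ng/mL·hr
Trapezoidal AUC_0→9 (oral capsule):
  [0→2]: (0.0+337.3)/2 × 2 = 337.3
  [2→8]: (337.3+35.8)/2 × 6 = 1119.3
  [8→9]: (35.8+23.6)/2 × 1 = 29.7
  Sum = 1486.3 ng/mL·hr
oral capsule tail: 23.6/0.419 = 56.325; AUC_ev,0→∞ = 1486.3 + 56.325 = 1542.625 ng/mL·hr
F = (AUC_ev/D_ev)/(AUC_iv/D_iv) = (1542.625/100)/(3135.087/25) = 15.42625/125.40348 = 0.1230

F = 0.123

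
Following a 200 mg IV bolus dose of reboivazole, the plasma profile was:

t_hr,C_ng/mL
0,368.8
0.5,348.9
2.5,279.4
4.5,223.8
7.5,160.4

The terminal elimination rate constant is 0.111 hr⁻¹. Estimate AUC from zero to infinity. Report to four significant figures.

AUC = 3332 ng/mL·hr

Trapezoidal AUC_0→7.5:
  [0→0.5]: (368.8+348.9)/2 × 0.5 = 179.425
  [0.5→2.5]: (348.9+279.4)/2 × 2 = 628.3
  [2.5→4.5]: (279.4+223.8)/2 × 2 = 503.2
  [4.5→7.5]: (223.8+160.4)/2 × 3 = 576.3
  Sum = 1887.225 ng/mL·hr
Extrapolated tail: C_last / k_e = 160.4 / 0.111 = 1445.045
AUC_0→∞ = 1887.225 + 1445.045 = 3332.27 ng/mL·hr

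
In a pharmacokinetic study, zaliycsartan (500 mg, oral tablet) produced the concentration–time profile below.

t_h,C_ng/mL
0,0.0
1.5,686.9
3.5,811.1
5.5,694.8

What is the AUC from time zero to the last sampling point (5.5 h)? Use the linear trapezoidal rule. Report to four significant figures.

AUC = 3519 ng/mL·h

Trapezoidal AUC_0→5.5:
  [0→1.5]: (0.0+686.9)/2 × 1.5 = 515.175
  [1.5→3.5]: (686.9+811.1)/2 × 2 = 1498.0
  [3.5→5.5]: (811.1+694.8)/2 × 2 = 1505.9
  Sum = 3519.075 ng/mL·h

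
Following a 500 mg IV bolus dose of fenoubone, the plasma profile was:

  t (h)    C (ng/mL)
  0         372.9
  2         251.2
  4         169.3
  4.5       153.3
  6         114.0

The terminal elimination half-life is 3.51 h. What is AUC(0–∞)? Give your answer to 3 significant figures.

AUC = 1900 ng/mL·h

Trapezoidal AUC_0→6:
  [0→2]: (372.9+251.2)/2 × 2 = 624.1
  [2→4]: (251.2+169.3)/2 × 2 = 420.5
  [4→4.5]: (169.3+153.3)/2 × 0.5 = 80.65
  [4.5→6]: (153.3+114.0)/2 × 1.5 = 200.475
  Sum = 1325.725 ng/mL·h
k_e = ln2 / t½ = 0.693147 / 3.51 = 0.1975 h^-1
Extrapolated tail: C_last / k_e = 114.0 / 0.1975 = 577.215
AUC_0→∞ = 1325.725 + 577.215 = 1902.94 ng/mL·h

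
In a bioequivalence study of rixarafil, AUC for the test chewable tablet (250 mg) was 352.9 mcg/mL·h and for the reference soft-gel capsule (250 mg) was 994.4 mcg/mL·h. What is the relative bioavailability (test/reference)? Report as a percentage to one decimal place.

F_rel = 35.5%

F_rel = (AUC_test/D_test) / (AUC_ref/D_ref)
      = (352.9/250) / (994.4/250)
      = 1.4116 / 3.9776 = 0.3549 = 35.49%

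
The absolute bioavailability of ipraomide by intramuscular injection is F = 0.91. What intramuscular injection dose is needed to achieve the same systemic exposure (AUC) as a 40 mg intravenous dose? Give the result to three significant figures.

For equal systemic exposure: F × D_ev = D_iv
D_ev = D_iv / F = 40 / 0.91 = 43.956 mg

D_intramuscular = 44.0 mg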